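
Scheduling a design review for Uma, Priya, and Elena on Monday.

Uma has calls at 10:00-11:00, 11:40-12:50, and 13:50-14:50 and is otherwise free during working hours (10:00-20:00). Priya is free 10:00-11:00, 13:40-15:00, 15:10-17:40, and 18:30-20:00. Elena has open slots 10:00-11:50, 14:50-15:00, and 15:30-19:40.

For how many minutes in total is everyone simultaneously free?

210 minutes

Uma free within 10:00–20:00: 11:00–11:40, 12:50–13:50, 14:50–20:00.
Uma ∩ Priya: 13:40–13:50, 14:50–15:00, 15:10–17:40, 18:30–20:00.
Uma ∩ Priya ∩ Elena: 14:50–15:00, 15:30–17:40, 18:30–19:40.
Total common minutes: 10 + 130 + 70 = 210.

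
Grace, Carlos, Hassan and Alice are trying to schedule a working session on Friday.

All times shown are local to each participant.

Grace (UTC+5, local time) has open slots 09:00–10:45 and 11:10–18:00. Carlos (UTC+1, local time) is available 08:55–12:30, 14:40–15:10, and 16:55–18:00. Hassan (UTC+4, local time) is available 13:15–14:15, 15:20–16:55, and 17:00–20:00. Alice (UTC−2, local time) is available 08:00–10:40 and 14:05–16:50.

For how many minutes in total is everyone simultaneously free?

25 minutes

Grace → UTC: 04:00–05:45, 06:10–13:00.
Carlos → UTC: 07:55–11:30, 13:40–14:10, 15:55–17:00.
Hassan → UTC: 09:15–10:15, 11:20–12:55, 13:00–16:00.
Alice → UTC: 10:00–12:40, 16:05–18:50.
Grace ∩ Carlos: 07:55–11:30.
Grace ∩ Carlos ∩ Hassan: 09:15–10:15, 11:20–11:30.
Grace ∩ Carlos ∩ Hassan ∩ Alice: 10:00–10:15, 11:20–11:30.
Total common minutes: 15 + 10 = 25.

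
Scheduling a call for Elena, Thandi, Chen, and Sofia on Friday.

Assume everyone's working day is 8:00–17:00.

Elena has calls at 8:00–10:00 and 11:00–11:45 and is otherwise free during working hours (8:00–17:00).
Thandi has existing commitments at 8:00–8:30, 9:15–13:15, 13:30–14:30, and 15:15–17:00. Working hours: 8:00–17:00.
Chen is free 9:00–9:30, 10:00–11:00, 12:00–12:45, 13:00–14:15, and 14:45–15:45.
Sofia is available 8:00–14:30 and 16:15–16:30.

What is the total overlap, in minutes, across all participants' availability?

15 minutes

Elena free within 08:00–17:00: 10:00–11:00, 11:45–17:00.
Thandi free within 08:00–17:00: 08:30–09:15, 13:15–13:30, 14:30–15:15.
Elena ∩ Thandi: 13:15–13:30, 14:30–15:15.
Elena ∩ Thandi ∩ Chen: 13:15–13:30, 14:45–15:15.
Elena ∩ Thandi ∩ Chen ∩ Sofia: 13:15–13:30.
Total common minutes: 15.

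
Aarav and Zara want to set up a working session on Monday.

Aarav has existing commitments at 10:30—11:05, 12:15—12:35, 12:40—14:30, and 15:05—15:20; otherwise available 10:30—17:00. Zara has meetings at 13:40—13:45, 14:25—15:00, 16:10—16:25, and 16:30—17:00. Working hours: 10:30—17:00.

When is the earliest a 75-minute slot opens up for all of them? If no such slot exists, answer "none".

Aarav free within 10:30–17:00: 11:05–12:15, 12:35–12:40, 14:30–15:05, 15:20–17:00.
Zara free within 10:30–17:00: 10:30–13:40, 13:45–14:25, 15:00–16:10, 16:25–16:30.
Aarav ∩ Zara: 11:05–12:15, 12:35–12:40, 15:00–15:05, 15:20–16:10, 16:25–16:30.
Windows ≥ 75 min: (none).

none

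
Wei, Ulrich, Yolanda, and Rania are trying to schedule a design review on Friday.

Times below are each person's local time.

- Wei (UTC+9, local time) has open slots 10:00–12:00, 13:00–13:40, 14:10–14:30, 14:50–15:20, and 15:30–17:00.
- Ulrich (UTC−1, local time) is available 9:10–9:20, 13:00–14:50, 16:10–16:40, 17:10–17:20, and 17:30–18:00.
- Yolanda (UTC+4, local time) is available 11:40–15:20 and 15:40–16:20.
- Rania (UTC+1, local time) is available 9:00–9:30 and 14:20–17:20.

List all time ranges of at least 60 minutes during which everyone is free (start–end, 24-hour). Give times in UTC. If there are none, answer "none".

Wei → UTC: 01:00–03:00, 04:00–04:40, 05:10–05:30, 05:50–06:20, 06:30–08:00.
Ulrich → UTC: 10:10–10:20, 14:00–15:50, 17:10–17:40, 18:10–18:20, 18:30–19:00.
Yolanda → UTC: 07:40–11:20, 11:40–12:20.
Rania → UTC: 08:00–08:30, 13:20–16:20.
Wei ∩ Ulrich: (none).
Wei ∩ Ulrich ∩ Yolanda: (none).
Wei ∩ Ulrich ∩ Yolanda ∩ Rania: (none).
Windows ≥ 60 min: (none).

none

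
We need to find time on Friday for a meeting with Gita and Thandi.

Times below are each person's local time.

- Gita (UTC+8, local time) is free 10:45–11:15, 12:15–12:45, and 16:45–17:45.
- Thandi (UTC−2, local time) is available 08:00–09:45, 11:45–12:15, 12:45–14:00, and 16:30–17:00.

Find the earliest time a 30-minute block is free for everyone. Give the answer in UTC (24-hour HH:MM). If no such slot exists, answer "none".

Gita → UTC: 02:45–03:15, 04:15–04:45, 08:45–09:45.
Thandi → UTC: 10:00–11:45, 13:45–14:15, 14:45–16:00, 18:30–19:00.
Gita ∩ Thandi: (none).
Windows ≥ 30 min: (none).

none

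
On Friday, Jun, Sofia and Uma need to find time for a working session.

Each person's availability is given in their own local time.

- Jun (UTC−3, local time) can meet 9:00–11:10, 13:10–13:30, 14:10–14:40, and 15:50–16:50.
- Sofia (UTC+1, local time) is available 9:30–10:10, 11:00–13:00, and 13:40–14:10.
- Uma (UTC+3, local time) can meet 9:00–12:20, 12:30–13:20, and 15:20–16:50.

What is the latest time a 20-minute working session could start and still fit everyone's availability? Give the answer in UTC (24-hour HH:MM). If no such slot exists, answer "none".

Jun → UTC: 12:00–14:10, 16:10–16:30, 17:10–17:40, 18:50–19:50.
Sofia → UTC: 08:30–09:10, 10:00–12:00, 12:40–13:10.
Uma → UTC: 06:00–09:20, 09:30–10:20, 12:20–13:50.
Jun ∩ Sofia: 12:40–13:10.
Jun ∩ Sofia ∩ Uma: 12:40–13:10.
Windows ≥ 20 min: 12:40–13:10.
Latest start in the last window 12:40–13:10 is 13:10 − 20 min = 12:50.

12:50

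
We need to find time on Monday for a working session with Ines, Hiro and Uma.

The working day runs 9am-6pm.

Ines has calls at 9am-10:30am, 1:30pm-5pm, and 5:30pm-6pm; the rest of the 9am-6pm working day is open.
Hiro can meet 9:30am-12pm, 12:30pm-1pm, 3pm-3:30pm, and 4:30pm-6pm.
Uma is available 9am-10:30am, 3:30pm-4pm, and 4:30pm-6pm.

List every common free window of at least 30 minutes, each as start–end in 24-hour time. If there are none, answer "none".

17:00–17:30

Ines free within 09:00–18:00: 10:30–13:30, 17:00–17:30.
Ines ∩ Hiro: 10:30–12:00, 12:30–13:00, 17:00–17:30.
Ines ∩ Hiro ∩ Uma: 17:00–17:30.
Windows ≥ 30 min: 17:00–17:30.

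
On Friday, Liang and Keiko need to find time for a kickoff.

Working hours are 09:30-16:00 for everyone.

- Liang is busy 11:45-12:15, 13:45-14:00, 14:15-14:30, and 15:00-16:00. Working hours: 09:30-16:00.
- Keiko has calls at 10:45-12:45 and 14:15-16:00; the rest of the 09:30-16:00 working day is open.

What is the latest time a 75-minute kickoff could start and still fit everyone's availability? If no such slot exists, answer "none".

Liang free within 09:30–16:00: 09:30–11:45, 12:15–13:45, 14:00–14:15, 14:30–15:00.
Keiko free within 09:30–16:00: 09:30–10:45, 12:45–14:15.
Liang ∩ Keiko: 09:30–10:45, 12:45–13:45, 14:00–14:15.
Windows ≥ 75 min: 09:30–10:45.
Latest start in the last window 09:30–10:45 is 10:45 − 75 min = 09:30.

09:30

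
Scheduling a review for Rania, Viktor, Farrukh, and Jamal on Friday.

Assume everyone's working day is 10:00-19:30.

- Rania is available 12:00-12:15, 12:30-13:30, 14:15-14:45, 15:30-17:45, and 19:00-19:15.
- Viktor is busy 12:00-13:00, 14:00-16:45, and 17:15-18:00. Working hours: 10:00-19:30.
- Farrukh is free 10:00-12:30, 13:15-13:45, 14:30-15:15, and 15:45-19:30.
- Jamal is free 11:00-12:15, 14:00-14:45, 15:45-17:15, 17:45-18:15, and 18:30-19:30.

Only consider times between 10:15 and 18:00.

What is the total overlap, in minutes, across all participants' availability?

Viktor free within 10:00–19:30: 10:00–12:00, 13:00–14:00, 16:45–17:15, 18:00–19:30.
Rania ∩ Viktor: 13:00–13:30, 16:45–17:15, 19:00–19:15.
Rania ∩ Viktor ∩ Farrukh: 13:15–13:30, 16:45–17:15, 19:00–19:15.
Rania ∩ Viktor ∩ Farrukh ∩ Jamal: 16:45–17:15, 19:00–19:15.
Restricted to 10:15–18:00: 16:45–17:15.
Total common minutes: 30.

30 minutes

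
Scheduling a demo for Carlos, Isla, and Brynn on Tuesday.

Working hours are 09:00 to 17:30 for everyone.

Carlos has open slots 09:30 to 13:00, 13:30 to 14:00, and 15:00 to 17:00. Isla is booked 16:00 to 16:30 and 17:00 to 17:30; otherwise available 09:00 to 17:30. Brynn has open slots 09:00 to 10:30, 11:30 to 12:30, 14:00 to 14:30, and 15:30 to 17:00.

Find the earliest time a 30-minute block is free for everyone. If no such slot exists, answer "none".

Isla free within 09:00–17:30: 09:00–16:00, 16:30–17:00.
Carlos ∩ Isla: 09:30–13:00, 13:30–14:00, 15:00–16:00, 16:30–17:00.
Carlos ∩ Isla ∩ Brynn: 09:30–10:30, 11:30–12:30, 15:30–16:00, 16:30–17:00.
Windows ≥ 30 min: 09:30–10:30, 11:30–12:30, 15:30–16:00, 16:30–17:00.
Earliest such window starts at 09:30.

09:30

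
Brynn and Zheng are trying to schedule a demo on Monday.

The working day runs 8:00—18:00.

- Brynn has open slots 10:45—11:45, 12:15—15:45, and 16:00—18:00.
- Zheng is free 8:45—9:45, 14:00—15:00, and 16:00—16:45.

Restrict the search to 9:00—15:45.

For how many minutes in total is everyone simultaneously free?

60 minutes

Brynn ∩ Zheng: 14:00–15:00, 16:00–16:45.
Restricted to 09:00–15:45: 14:00–15:00.
Total common minutes: 60.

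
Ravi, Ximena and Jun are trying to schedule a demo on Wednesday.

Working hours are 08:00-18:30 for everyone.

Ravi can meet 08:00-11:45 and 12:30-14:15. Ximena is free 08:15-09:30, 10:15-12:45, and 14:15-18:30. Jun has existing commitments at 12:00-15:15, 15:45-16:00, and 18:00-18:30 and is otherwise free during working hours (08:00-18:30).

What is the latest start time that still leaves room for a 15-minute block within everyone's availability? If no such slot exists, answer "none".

11:30

Jun free within 08:00–18:30: 08:00–12:00, 15:15–15:45, 16:00–18:00.
Ravi ∩ Ximena: 08:15–09:30, 10:15–11:45, 12:30–12:45.
Ravi ∩ Ximena ∩ Jun: 08:15–09:30, 10:15–11:45.
Windows ≥ 15 min: 08:15–09:30, 10:15–11:45.
Latest start in the last window 10:15–11:45 is 11:45 − 15 min = 11:30.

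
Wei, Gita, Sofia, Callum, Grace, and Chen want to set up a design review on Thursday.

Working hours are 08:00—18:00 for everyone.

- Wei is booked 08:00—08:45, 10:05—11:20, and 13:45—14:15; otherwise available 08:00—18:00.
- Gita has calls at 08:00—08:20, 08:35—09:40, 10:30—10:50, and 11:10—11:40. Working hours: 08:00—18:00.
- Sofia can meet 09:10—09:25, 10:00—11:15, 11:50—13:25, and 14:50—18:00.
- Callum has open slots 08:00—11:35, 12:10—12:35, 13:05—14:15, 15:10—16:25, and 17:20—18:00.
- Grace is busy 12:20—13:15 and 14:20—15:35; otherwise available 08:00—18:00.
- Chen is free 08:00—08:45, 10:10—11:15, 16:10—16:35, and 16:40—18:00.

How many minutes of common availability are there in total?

Wei free within 08:00–18:00: 08:45–10:05, 11:20–13:45, 14:15–18:00.
Gita free within 08:00–18:00: 08:20–08:35, 09:40–10:30, 10:50–11:10, 11:40–18:00.
Grace free within 08:00–18:00: 08:00–12:20, 13:15–14:20, 15:35–18:00.
Wei ∩ Gita: 09:40–10:05, 11:40–13:45, 14:15–18:00.
Wei ∩ Gita ∩ Sofia: 10:00–10:05, 11:50–13:25, 14:50–18:00.
Wei ∩ Gita ∩ Sofia ∩ Callum: 10:00–10:05, 12:10–12:35, 13:05–13:25, 15:10–16:25, 17:20–18:00.
Wei ∩ Gita ∩ Sofia ∩ Callum ∩ Grace: 10:00–10:05, 12:10–12:20, 13:15–13:25, 15:35–16:25, 17:20–18:00.
Wei ∩ Gita ∩ Sofia ∩ Callum ∩ Grace ∩ Chen: 16:10–16:25, 17:20–18:00.
Total common minutes: 15 + 40 = 55.

55 minutes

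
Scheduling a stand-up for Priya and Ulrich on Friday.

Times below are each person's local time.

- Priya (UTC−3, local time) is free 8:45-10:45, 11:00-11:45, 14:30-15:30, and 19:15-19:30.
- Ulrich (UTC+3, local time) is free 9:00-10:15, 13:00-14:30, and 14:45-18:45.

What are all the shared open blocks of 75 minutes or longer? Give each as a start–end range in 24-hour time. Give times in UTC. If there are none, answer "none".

Priya → UTC: 11:45–13:45, 14:00–14:45, 17:30–18:30, 22:15–22:30.
Ulrich → UTC: 06:00–07:15, 10:00–11:30, 11:45–15:45.
Priya ∩ Ulrich: 11:45–13:45, 14:00–14:45.
Windows ≥ 75 min: 11:45–13:45.

11:45–13:45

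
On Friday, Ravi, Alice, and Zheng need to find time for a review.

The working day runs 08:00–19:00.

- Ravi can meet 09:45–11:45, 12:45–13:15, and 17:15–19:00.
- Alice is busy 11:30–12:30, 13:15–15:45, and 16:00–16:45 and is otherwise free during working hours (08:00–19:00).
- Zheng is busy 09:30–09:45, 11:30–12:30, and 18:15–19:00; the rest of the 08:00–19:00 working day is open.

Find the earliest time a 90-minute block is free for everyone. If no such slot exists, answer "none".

09:45

Alice free within 08:00–19:00: 08:00–11:30, 12:30–13:15, 15:45–16:00, 16:45–19:00.
Zheng free within 08:00–19:00: 08:00–09:30, 09:45–11:30, 12:30–18:15.
Ravi ∩ Alice: 09:45–11:30, 12:45–13:15, 17:15–19:00.
Ravi ∩ Alice ∩ Zheng: 09:45–11:30, 12:45–13:15, 17:15–18:15.
Windows ≥ 90 min: 09:45–11:30.
Earliest such window starts at 09:45.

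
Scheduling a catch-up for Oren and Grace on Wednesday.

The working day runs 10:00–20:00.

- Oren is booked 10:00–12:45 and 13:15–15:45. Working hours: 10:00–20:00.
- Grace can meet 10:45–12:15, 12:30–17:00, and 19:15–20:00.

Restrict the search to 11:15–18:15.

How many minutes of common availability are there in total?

Oren free within 10:00–20:00: 12:45–13:15, 15:45–20:00.
Oren ∩ Grace: 12:45–13:15, 15:45–17:00, 19:15–20:00.
Restricted to 11:15–18:15: 12:45–13:15, 15:45–17:00.
Total common minutes: 30 + 75 = 105.

105 minutes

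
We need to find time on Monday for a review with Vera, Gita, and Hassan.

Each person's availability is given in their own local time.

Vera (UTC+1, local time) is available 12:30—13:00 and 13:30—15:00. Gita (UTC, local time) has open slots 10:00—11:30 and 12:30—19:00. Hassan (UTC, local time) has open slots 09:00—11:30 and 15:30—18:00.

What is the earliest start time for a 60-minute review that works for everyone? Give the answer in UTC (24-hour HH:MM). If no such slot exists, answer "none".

none

Vera → UTC: 11:30–12:00, 12:30–14:00.
Gita → UTC: 10:00–11:30, 12:30–19:00.
Hassan → UTC: 09:00–11:30, 15:30–18:00.
Vera ∩ Gita: 12:30–14:00.
Vera ∩ Gita ∩ Hassan: (none).
Windows ≥ 60 min: (none).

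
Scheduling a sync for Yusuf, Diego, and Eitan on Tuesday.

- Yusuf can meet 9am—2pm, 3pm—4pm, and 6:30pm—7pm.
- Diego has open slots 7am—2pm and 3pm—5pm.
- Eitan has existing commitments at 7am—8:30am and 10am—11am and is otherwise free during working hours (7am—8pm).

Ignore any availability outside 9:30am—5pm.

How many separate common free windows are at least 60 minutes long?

2

Eitan free within 07:00–20:00: 08:30–10:00, 11:00–20:00.
Yusuf ∩ Diego: 09:00–14:00, 15:00–16:00.
Yusuf ∩ Diego ∩ Eitan: 09:00–10:00, 11:00–14:00, 15:00–16:00.
Restricted to 09:30–17:00: 09:30–10:00, 11:00–14:00, 15:00–16:00.
Windows ≥ 60 min: 11:00–14:00, 15:00–16:00.
That's 2 windows.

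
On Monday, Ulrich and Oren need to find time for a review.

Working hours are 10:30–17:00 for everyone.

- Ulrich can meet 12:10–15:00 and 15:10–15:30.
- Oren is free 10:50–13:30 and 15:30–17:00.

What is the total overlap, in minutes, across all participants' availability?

Ulrich ∩ Oren: 12:10–13:30.
Total common minutes: 80.

80 minutes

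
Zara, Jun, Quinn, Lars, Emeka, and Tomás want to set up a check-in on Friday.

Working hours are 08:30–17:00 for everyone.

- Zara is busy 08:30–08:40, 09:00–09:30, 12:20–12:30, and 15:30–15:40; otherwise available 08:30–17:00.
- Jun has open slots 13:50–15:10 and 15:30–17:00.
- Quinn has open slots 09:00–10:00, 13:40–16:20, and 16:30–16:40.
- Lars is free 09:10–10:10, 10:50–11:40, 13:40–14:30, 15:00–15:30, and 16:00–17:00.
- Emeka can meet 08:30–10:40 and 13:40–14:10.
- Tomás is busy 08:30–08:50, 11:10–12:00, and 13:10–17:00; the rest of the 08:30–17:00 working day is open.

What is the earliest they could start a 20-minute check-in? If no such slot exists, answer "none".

none

Zara free within 08:30–17:00: 08:40–09:00, 09:30–12:20, 12:30–15:30, 15:40–17:00.
Tomás free within 08:30–17:00: 08:50–11:10, 12:00–13:10.
Zara ∩ Jun: 13:50–15:10, 15:40–17:00.
Zara ∩ Jun ∩ Quinn: 13:50–15:10, 15:40–16:20, 16:30–16:40.
Zara ∩ Jun ∩ Quinn ∩ Lars: 13:50–14:30, 15:00–15:10, 16:00–16:20, 16:30–16:40.
Zara ∩ Jun ∩ Quinn ∩ Lars ∩ Emeka: 13:50–14:10.
Zara ∩ Jun ∩ Quinn ∩ Lars ∩ Emeka ∩ Tomás: (none).
Windows ≥ 20 min: (none).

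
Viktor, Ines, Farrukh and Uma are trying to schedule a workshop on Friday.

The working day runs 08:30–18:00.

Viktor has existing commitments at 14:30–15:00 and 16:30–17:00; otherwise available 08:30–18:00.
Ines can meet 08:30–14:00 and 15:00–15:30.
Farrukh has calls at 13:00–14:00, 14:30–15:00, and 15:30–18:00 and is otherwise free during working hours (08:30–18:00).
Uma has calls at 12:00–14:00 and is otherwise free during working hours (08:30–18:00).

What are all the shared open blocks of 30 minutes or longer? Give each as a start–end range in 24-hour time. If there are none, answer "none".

Viktor free within 08:30–18:00: 08:30–14:30, 15:00–16:30, 17:00–18:00.
Farrukh free within 08:30–18:00: 08:30–13:00, 14:00–14:30, 15:00–15:30.
Uma free within 08:30–18:00: 08:30–12:00, 14:00–18:00.
Viktor ∩ Ines: 08:30–14:00, 15:00–15:30.
Viktor ∩ Ines ∩ Farrukh: 08:30–13:00, 15:00–15:30.
Viktor ∩ Ines ∩ Farrukh ∩ Uma: 08:30–12:00, 15:00–15:30.
Windows ≥ 30 min: 08:30–12:00, 15:00–15:30.

08:30–12:00, 15:00–15:30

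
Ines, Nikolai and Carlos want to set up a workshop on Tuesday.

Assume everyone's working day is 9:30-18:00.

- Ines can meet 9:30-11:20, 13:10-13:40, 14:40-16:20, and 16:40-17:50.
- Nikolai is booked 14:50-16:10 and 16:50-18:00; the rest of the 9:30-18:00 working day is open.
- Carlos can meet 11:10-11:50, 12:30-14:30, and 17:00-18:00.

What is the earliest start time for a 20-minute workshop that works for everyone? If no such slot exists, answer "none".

Nikolai free within 09:30–18:00: 09:30–14:50, 16:10–16:50.
Ines ∩ Nikolai: 09:30–11:20, 13:10–13:40, 14:40–14:50, 16:10–16:20, 16:40–16:50.
Ines ∩ Nikolai ∩ Carlos: 11:10–11:20, 13:10–13:40.
Windows ≥ 20 min: 13:10–13:40.
Earliest such window starts at 13:10.

13:10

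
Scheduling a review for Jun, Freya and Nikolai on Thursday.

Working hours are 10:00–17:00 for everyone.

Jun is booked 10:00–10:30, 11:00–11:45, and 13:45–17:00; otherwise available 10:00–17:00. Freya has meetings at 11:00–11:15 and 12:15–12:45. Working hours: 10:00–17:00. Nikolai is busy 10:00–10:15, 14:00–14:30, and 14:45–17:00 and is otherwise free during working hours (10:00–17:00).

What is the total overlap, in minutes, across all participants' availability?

120 minutes

Jun free within 10:00–17:00: 10:30–11:00, 11:45–13:45.
Freya free within 10:00–17:00: 10:00–11:00, 11:15–12:15, 12:45–17:00.
Nikolai free within 10:00–17:00: 10:15–14:00, 14:30–14:45.
Jun ∩ Freya: 10:30–11:00, 11:45–12:15, 12:45–13:45.
Jun ∩ Freya ∩ Nikolai: 10:30–11:00, 11:45–12:15, 12:45–13:45.
Total common minutes: 30 + 30 + 60 = 120.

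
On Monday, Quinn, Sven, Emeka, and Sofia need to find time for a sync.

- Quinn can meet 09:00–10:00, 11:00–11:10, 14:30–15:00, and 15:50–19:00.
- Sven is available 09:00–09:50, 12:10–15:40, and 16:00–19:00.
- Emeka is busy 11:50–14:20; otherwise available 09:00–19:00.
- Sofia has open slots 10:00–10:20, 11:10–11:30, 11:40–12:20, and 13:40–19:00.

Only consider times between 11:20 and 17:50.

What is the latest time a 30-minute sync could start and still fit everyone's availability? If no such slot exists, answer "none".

Emeka free within 09:00–19:00: 09:00–11:50, 14:20–19:00.
Quinn ∩ Sven: 09:00–09:50, 14:30–15:00, 16:00–19:00.
Quinn ∩ Sven ∩ Emeka: 09:00–09:50, 14:30–15:00, 16:00–19:00.
Quinn ∩ Sven ∩ Emeka ∩ Sofia: 14:30–15:00, 16:00–19:00.
Restricted to 11:20–17:50: 14:30–15:00, 16:00–17:50.
Windows ≥ 30 min: 14:30–15:00, 16:00–17:50.
Latest start in the last window 16:00–17:50 is 17:50 − 30 min = 17:20.

17:20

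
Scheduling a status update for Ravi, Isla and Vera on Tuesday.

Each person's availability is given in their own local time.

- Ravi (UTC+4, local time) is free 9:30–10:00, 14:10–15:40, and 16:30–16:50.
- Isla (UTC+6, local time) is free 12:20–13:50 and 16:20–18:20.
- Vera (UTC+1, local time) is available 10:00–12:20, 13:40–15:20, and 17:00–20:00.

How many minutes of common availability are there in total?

Ravi → UTC: 05:30–06:00, 10:10–11:40, 12:30–12:50.
Isla → UTC: 06:20–07:50, 10:20–12:20.
Vera → UTC: 09:00–11:20, 12:40–14:20, 16:00–19:00.
Ravi ∩ Isla: 10:20–11:40.
Ravi ∩ Isla ∩ Vera: 10:20–11:20.
Total common minutes: 60.

60 minutes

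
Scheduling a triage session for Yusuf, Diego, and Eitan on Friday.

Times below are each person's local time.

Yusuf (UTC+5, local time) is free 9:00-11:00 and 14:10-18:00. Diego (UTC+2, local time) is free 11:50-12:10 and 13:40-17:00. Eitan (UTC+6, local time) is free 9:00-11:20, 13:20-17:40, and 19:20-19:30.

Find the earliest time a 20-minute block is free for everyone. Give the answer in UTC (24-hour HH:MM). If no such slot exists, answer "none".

Yusuf → UTC: 04:00–06:00, 09:10–13:00.
Diego → UTC: 09:50–10:10, 11:40–15:00.
Eitan → UTC: 03:00–05:20, 07:20–11:40, 13:20–13:30.
Yusuf ∩ Diego: 09:50–10:10, 11:40–13:00.
Yusuf ∩ Diego ∩ Eitan: 09:50–10:10.
Windows ≥ 20 min: 09:50–10:10.
Earliest such window starts at 09:50.

09:50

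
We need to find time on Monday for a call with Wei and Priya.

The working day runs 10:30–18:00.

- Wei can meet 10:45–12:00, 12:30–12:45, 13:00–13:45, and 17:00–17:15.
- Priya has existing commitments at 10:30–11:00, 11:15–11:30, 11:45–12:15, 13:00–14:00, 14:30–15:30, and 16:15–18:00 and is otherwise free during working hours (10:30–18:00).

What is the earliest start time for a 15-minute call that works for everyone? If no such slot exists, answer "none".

11:00

Priya free within 10:30–18:00: 11:00–11:15, 11:30–11:45, 12:15–13:00, 14:00–14:30, 15:30–16:15.
Wei ∩ Priya: 11:00–11:15, 11:30–11:45, 12:30–12:45.
Windows ≥ 15 min: 11:00–11:15, 11:30–11:45, 12:30–12:45.
Earliest such window starts at 11:00.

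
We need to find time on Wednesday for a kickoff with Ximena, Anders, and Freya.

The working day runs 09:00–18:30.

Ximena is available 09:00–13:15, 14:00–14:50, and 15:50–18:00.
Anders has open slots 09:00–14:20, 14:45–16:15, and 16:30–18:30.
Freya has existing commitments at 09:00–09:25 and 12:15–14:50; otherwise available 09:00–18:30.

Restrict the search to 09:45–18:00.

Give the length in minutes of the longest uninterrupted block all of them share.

150 minutes

Freya free within 09:00–18:30: 09:25–12:15, 14:50–18:30.
Ximena ∩ Anders: 09:00–13:15, 14:00–14:20, 14:45–14:50, 15:50–16:15, 16:30–18:00.
Ximena ∩ Anders ∩ Freya: 09:25–12:15, 15:50–16:15, 16:30–18:00.
Restricted to 09:45–18:00: 09:45–12:15, 15:50–16:15, 16:30–18:00.
Common window lengths: 150, 25, 90 min; longest is 150.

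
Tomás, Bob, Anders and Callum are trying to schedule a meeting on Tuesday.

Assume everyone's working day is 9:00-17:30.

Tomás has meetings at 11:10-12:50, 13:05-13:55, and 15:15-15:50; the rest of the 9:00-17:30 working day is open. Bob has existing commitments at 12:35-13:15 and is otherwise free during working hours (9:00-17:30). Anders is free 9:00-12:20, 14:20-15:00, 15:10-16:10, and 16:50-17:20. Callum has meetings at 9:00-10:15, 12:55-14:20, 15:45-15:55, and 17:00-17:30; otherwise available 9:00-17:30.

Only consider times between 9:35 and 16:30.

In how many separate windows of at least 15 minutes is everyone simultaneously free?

3

Tomás free within 09:00–17:30: 09:00–11:10, 12:50–13:05, 13:55–15:15, 15:50–17:30.
Bob free within 09:00–17:30: 09:00–12:35, 13:15–17:30.
Callum free within 09:00–17:30: 10:15–12:55, 14:20–15:45, 15:55–17:00.
Tomás ∩ Bob: 09:00–11:10, 13:55–15:15, 15:50–17:30.
Tomás ∩ Bob ∩ Anders: 09:00–11:10, 14:20–15:00, 15:10–15:15, 15:50–16:10, 16:50–17:20.
Tomás ∩ Bob ∩ Anders ∩ Callum: 10:15–11:10, 14:20–15:00, 15:10–15:15, 15:55–16:10, 16:50–17:00.
Restricted to 09:35–16:30: 10:15–11:10, 14:20–15:00, 15:10–15:15, 15:55–16:10.
Windows ≥ 15 min: 10:15–11:10, 14:20–15:00, 15:55–16:10.
That's 3 windows.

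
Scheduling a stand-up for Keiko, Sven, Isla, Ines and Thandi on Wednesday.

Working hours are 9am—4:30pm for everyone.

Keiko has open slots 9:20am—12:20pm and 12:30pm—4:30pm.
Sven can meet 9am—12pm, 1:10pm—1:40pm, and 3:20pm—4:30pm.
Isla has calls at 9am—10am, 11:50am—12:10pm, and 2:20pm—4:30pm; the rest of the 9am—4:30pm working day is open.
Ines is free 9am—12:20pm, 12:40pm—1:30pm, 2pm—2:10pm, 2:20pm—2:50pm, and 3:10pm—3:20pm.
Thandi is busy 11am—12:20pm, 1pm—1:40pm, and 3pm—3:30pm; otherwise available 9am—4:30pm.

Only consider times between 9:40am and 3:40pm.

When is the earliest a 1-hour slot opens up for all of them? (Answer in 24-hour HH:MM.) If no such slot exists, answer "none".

10:00

Isla free within 09:00–16:30: 10:00–11:50, 12:10–14:20.
Thandi free within 09:00–16:30: 09:00–11:00, 12:20–13:00, 13:40–15:00, 15:30–16:30.
Keiko ∩ Sven: 09:20–12:00, 13:10–13:40, 15:20–16:30.
Keiko ∩ Sven ∩ Isla: 10:00–11:50, 13:10–13:40.
Keiko ∩ Sven ∩ Isla ∩ Ines: 10:00–11:50, 13:10–13:30.
Keiko ∩ Sven ∩ Isla ∩ Ines ∩ Thandi: 10:00–11:00.
Restricted to 09:40–15:40: 10:00–11:00.
Windows ≥ 60 min: 10:00–11:00.
Earliest such window starts at 10:00.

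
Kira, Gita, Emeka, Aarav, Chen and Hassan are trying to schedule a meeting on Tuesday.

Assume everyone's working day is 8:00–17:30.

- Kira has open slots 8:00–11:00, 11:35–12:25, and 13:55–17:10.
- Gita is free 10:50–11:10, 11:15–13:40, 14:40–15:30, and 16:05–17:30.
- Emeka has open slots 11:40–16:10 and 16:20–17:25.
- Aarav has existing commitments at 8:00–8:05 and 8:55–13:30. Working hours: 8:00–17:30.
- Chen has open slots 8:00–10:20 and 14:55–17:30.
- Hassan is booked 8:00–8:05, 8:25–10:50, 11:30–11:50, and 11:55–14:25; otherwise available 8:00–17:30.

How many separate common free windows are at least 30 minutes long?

Aarav free within 08:00–17:30: 08:05–08:55, 13:30–17:30.
Hassan free within 08:00–17:30: 08:05–08:25, 10:50–11:30, 11:50–11:55, 14:25–17:30.
Kira ∩ Gita: 10:50–11:00, 11:35–12:25, 14:40–15:30, 16:05–17:10.
Kira ∩ Gita ∩ Emeka: 11:40–12:25, 14:40–15:30, 16:05–16:10, 16:20–17:10.
Kira ∩ Gita ∩ Emeka ∩ Aarav: 14:40–15:30, 16:05–16:10, 16:20–17:10.
Kira ∩ Gita ∩ Emeka ∩ Aarav ∩ Chen: 14:55–15:30, 16:05–16:10, 16:20–17:10.
Kira ∩ Gita ∩ Emeka ∩ Aarav ∩ Chen ∩ Hassan: 14:55–15:30, 16:05–16:10, 16:20–17:10.
Windows ≥ 30 min: 14:55–15:30, 16:20–17:10.
That's 2 windows.

2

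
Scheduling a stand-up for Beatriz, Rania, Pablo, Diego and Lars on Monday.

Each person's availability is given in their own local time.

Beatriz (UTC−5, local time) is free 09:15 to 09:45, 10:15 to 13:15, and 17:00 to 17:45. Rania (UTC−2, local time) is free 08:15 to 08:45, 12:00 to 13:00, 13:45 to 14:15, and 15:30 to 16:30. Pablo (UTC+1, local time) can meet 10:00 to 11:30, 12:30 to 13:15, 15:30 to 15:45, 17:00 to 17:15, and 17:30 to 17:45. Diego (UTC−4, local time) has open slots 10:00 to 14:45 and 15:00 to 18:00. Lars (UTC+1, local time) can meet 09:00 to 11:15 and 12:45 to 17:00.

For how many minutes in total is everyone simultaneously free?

Beatriz → UTC: 14:15–14:45, 15:15–18:15, 22:00–22:45.
Rania → UTC: 10:15–10:45, 14:00–15:00, 15:45–16:15, 17:30–18:30.
Pablo → UTC: 09:00–10:30, 11:30–12:15, 14:30–14:45, 16:00–16:15, 16:30–16:45.
Diego → UTC: 14:00–18:45, 19:00–22:00.
Lars → UTC: 08:00–10:15, 11:45–16:00.
Beatriz ∩ Rania: 14:15–14:45, 15:45–16:15, 17:30–18:15.
Beatriz ∩ Rania ∩ Pablo: 14:30–14:45, 16:00–16:15.
Beatriz ∩ Rania ∩ Pablo ∩ Diego: 14:30–14:45, 16:00–16:15.
Beatriz ∩ Rania ∩ Pablo ∩ Diego ∩ Lars: 14:30–14:45.
Total common minutes: 15.

15 minutes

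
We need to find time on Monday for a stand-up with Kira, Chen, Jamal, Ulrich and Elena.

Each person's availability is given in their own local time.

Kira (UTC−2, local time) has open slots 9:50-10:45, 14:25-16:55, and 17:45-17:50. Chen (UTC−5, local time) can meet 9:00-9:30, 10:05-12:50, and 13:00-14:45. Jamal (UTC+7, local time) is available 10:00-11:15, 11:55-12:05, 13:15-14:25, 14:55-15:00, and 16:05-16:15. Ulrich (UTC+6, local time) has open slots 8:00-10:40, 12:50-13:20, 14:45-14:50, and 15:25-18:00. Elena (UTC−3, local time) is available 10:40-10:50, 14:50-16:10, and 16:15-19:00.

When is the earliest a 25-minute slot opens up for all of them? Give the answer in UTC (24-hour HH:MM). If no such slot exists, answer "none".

none

Kira → UTC: 11:50–12:45, 16:25–18:55, 19:45–19:50.
Chen → UTC: 14:00–14:30, 15:05–17:50, 18:00–19:45.
Jamal → UTC: 03:00–04:15, 04:55–05:05, 06:15–07:25, 07:55–08:00, 09:05–09:15.
Ulrich → UTC: 02:00–04:40, 06:50–07:20, 08:45–08:50, 09:25–12:00.
Elena → UTC: 13:40–13:50, 17:50–19:10, 19:15–22:00.
Kira ∩ Chen: 16:25–17:50, 18:00–18:55.
Kira ∩ Chen ∩ Jamal: (none).
Kira ∩ Chen ∩ Jamal ∩ Ulrich: (none).
Kira ∩ Chen ∩ Jamal ∩ Ulrich ∩ Elena: (none).
Windows ≥ 25 min: (none).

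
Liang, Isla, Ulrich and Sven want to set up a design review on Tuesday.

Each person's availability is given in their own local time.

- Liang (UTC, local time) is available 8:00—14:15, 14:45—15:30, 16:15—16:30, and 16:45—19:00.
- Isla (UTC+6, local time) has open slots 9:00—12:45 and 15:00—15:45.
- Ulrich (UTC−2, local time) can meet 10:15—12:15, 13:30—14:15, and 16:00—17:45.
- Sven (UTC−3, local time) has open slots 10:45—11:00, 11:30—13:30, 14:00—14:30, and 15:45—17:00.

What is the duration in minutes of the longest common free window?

Liang → UTC: 08:00–14:15, 14:45–15:30, 16:15–16:30, 16:45–19:00.
Isla → UTC: 03:00–06:45, 09:00–09:45.
Ulrich → UTC: 12:15–14:15, 15:30–16:15, 18:00–19:45.
Sven → UTC: 13:45–14:00, 14:30–16:30, 17:00–17:30, 18:45–20:00.
Liang ∩ Isla: 09:00–09:45.
Liang ∩ Isla ∩ Ulrich: (none).
Liang ∩ Isla ∩ Ulrich ∩ Sven: (none).
No common window.

0 minutes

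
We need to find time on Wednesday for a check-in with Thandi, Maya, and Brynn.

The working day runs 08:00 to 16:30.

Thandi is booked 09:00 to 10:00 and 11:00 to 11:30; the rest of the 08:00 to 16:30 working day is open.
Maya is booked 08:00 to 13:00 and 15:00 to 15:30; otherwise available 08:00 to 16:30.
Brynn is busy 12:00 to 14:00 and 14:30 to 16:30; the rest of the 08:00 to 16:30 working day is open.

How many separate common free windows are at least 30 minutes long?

Thandi free within 08:00–16:30: 08:00–09:00, 10:00–11:00, 11:30–16:30.
Maya free within 08:00–16:30: 13:00–15:00, 15:30–16:30.
Brynn free within 08:00–16:30: 08:00–12:00, 14:00–14:30.
Thandi ∩ Maya: 13:00–15:00, 15:30–16:30.
Thandi ∩ Maya ∩ Brynn: 14:00–14:30.
Windows ≥ 30 min: 14:00–14:30.
That's 1 window.

1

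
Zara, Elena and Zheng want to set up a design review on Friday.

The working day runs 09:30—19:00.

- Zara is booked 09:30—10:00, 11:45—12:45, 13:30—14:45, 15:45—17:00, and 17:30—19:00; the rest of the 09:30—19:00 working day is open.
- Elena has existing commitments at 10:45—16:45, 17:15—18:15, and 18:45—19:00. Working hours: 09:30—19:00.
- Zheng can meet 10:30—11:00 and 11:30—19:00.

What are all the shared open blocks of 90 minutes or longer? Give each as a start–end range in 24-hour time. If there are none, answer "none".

none

Zara free within 09:30–19:00: 10:00–11:45, 12:45–13:30, 14:45–15:45, 17:00–17:30.
Elena free within 09:30–19:00: 09:30–10:45, 16:45–17:15, 18:15–18:45.
Zara ∩ Elena: 10:00–10:45, 17:00–17:15.
Zara ∩ Elena ∩ Zheng: 10:30–10:45, 17:00–17:15.
Windows ≥ 90 min: (none).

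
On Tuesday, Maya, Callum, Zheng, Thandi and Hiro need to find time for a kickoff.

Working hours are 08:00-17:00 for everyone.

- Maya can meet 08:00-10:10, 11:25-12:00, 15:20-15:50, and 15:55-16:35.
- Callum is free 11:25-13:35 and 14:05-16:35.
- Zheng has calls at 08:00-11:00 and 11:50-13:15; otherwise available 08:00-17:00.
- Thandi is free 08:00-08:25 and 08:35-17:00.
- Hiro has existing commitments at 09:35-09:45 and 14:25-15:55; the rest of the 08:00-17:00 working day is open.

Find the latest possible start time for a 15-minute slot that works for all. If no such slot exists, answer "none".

16:20

Zheng free within 08:00–17:00: 11:00–11:50, 13:15–17:00.
Hiro free within 08:00–17:00: 08:00–09:35, 09:45–14:25, 15:55–17:00.
Maya ∩ Callum: 11:25–12:00, 15:20–15:50, 15:55–16:35.
Maya ∩ Callum ∩ Zheng: 11:25–11:50, 15:20–15:50, 15:55–16:35.
Maya ∩ Callum ∩ Zheng ∩ Thandi: 11:25–11:50, 15:20–15:50, 15:55–16:35.
Maya ∩ Callum ∩ Zheng ∩ Thandi ∩ Hiro: 11:25–11:50, 15:55–16:35.
Windows ≥ 15 min: 11:25–11:50, 15:55–16:35.
Latest start in the last window 15:55–16:35 is 16:35 − 15 min = 16:20.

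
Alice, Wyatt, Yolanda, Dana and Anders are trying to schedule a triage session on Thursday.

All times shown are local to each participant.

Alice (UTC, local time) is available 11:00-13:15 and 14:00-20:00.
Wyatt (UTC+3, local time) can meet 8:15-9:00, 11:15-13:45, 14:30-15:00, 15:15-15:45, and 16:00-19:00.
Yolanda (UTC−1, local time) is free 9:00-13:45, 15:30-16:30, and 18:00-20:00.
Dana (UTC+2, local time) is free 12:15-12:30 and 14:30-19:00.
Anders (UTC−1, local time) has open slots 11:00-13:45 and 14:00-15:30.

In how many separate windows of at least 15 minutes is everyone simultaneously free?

Alice → UTC: 11:00–13:15, 14:00–20:00.
Wyatt → UTC: 05:15–06:00, 08:15–10:45, 11:30–12:00, 12:15–12:45, 13:00–16:00.
Yolanda → UTC: 10:00–14:45, 16:30–17:30, 19:00–21:00.
Dana → UTC: 10:15–10:30, 12:30–17:00.
Anders → UTC: 12:00–14:45, 15:00–16:30.
Alice ∩ Wyatt: 11:30–12:00, 12:15–12:45, 13:00–13:15, 14:00–16:00.
Alice ∩ Wyatt ∩ Yolanda: 11:30–12:00, 12:15–12:45, 13:00–13:15, 14:00–14:45.
Alice ∩ Wyatt ∩ Yolanda ∩ Dana: 12:30–12:45, 13:00–13:15, 14:00–14:45.
Alice ∩ Wyatt ∩ Yolanda ∩ Dana ∩ Anders: 12:30–12:45, 13:00–13:15, 14:00–14:45.
Windows ≥ 15 min: 12:30–12:45, 13:00–13:15, 14:00–14:45.
That's 3 windows.

3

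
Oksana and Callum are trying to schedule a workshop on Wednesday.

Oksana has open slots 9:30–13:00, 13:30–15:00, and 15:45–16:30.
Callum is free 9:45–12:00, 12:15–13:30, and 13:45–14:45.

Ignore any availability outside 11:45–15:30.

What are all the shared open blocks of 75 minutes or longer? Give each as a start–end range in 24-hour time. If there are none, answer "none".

Oksana ∩ Callum: 09:45–12:00, 12:15–13:00, 13:45–14:45.
Restricted to 11:45–15:30: 11:45–12:00, 12:15–13:00, 13:45–14:45.
Windows ≥ 75 min: (none).

none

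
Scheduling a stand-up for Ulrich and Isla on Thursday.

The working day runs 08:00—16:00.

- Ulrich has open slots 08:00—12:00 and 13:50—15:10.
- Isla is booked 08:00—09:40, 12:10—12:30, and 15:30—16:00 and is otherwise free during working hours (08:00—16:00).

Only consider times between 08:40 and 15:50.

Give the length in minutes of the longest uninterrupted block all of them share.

Isla free within 08:00–16:00: 09:40–12:10, 12:30–15:30.
Ulrich ∩ Isla: 09:40–12:00, 13:50–15:10.
Restricted to 08:40–15:50: 09:40–12:00, 13:50–15:10.
Common window lengths: 140, 80 min; longest is 140.

140 minutes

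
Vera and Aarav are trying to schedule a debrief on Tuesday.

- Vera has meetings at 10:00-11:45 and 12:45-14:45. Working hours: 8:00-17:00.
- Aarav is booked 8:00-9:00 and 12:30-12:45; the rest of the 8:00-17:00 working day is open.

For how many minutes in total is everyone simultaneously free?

240 minutes

Vera free within 08:00–17:00: 08:00–10:00, 11:45–12:45, 14:45–17:00.
Aarav free within 08:00–17:00: 09:00–12:30, 12:45–17:00.
Vera ∩ Aarav: 09:00–10:00, 11:45–12:30, 14:45–17:00.
Total common minutes: 60 + 45 + 135 = 240.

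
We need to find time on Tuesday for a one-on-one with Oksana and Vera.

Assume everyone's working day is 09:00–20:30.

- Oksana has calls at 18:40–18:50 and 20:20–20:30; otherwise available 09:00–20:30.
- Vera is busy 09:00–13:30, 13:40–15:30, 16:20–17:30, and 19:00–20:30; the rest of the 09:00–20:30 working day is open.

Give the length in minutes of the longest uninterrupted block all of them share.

70 minutes

Oksana free within 09:00–20:30: 09:00–18:40, 18:50–20:20.
Vera free within 09:00–20:30: 13:30–13:40, 15:30–16:20, 17:30–19:00.
Oksana ∩ Vera: 13:30–13:40, 15:30–16:20, 17:30–18:40, 18:50–19:00.
Common window lengths: 10, 50, 70, 10 min; longest is 70.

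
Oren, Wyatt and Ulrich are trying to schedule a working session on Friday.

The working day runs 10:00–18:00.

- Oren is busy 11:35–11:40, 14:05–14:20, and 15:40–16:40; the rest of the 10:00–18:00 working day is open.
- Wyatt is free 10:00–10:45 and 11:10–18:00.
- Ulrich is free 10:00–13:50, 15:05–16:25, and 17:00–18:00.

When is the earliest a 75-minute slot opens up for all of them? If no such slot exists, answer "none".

11:40

Oren free within 10:00–18:00: 10:00–11:35, 11:40–14:05, 14:20–15:40, 16:40–18:00.
Oren ∩ Wyatt: 10:00–10:45, 11:10–11:35, 11:40–14:05, 14:20–15:40, 16:40–18:00.
Oren ∩ Wyatt ∩ Ulrich: 10:00–10:45, 11:10–11:35, 11:40–13:50, 15:05–15:40, 17:00–18:00.
Windows ≥ 75 min: 11:40–13:50.
Earliest such window starts at 11:40.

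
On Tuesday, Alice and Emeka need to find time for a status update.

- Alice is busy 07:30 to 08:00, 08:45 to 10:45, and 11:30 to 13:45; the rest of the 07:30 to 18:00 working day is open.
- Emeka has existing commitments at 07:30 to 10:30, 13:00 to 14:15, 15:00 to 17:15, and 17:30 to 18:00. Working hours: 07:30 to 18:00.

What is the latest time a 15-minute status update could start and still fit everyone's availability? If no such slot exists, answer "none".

17:15

Alice free within 07:30–18:00: 08:00–08:45, 10:45–11:30, 13:45–18:00.
Emeka free within 07:30–18:00: 10:30–13:00, 14:15–15:00, 17:15–17:30.
Alice ∩ Emeka: 10:45–11:30, 14:15–15:00, 17:15–17:30.
Windows ≥ 15 min: 10:45–11:30, 14:15–15:00, 17:15–17:30.
Latest start in the last window 17:15–17:30 is 17:30 − 15 min = 17:15.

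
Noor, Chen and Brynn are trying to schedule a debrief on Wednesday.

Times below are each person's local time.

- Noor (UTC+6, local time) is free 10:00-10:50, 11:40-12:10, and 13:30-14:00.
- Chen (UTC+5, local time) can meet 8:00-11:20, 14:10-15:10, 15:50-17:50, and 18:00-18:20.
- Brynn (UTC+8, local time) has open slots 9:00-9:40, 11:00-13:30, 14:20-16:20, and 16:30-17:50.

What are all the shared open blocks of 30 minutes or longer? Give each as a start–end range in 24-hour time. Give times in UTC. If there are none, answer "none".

04:00–04:50

Noor → UTC: 04:00–04:50, 05:40–06:10, 07:30–08:00.
Chen → UTC: 03:00–06:20, 09:10–10:10, 10:50–12:50, 13:00–13:20.
Brynn → UTC: 01:00–01:40, 03:00–05:30, 06:20–08:20, 08:30–09:50.
Noor ∩ Chen: 04:00–04:50, 05:40–06:10.
Noor ∩ Chen ∩ Brynn: 04:00–04:50.
Windows ≥ 30 min: 04:00–04:50.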